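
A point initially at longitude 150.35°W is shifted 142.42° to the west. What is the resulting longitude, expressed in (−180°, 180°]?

Start at -150.35°; shift −142.42° → -292.77°.
-292.77° lies outside (−180°, 180°]; add 360° → +67.23°.

67.23°E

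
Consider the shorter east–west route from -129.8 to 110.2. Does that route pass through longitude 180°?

Naïve |110.2 − -129.8| = 240.0° > 180°, so the shorter arc goes the other way round — across 180°.
Signed shortest Δλ = ((110.2 − -129.8 + 180) mod 360) − 180 = -120.0°.
Going west by 120.0° from -129.8° passes through 180° before reaching +110.2°.

Yes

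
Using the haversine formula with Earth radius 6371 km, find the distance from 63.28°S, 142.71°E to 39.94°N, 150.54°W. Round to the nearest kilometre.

Δλ = -150.54 − 142.71 = -293.25°; wrapped into (−180°, 180°]: 66.75°.
Δφ = 39.94 − -63.28 = 103.22°.
a = sin²(Δφ/2) + cos φ₁ · cos φ₂ · sin²(Δλ/2) = 0.718673.
c = 2·atan2(√a, √(1−a)) = 2.02344 rad → d = 6371·c ≈ 12891.35 km.

12891 km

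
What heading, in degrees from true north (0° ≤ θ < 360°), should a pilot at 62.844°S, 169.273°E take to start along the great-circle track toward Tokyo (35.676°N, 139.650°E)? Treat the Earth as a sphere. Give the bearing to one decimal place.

335.8°

Δλ = 139.650 − 169.273 = -29.623°.
θ = atan2( sin Δλ · cos φ₂ , cos φ₁ · sin φ₂ − sin φ₁ · cos φ₂ · cos Δλ )
  = atan2(-0.40153, 0.89449) = -24.175° → normalised to [0°, 360°): 335.825°.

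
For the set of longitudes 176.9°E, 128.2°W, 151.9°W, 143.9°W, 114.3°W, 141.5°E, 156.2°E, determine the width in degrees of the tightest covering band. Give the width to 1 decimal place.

104.2°

Sort the longitudes: -151.9°, -143.9°, -128.2°, -114.3°, +141.5°, +156.2°, +176.9°.
Eastward gaps between consecutive values (wrapping around): 8.0°, 15.7°, 13.9°, 255.8°, 14.7°, 20.7°, 31.2°.
Largest gap = 255.8° ⇒ minimal covering band is its complement: 360° − 255.8° = 104.2°.
Band runs from +141.5° eastward to -114.3°, crossing the antimeridian.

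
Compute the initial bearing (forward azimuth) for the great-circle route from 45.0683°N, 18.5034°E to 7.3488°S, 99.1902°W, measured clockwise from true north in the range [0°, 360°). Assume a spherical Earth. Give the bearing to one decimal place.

Δλ = -99.1902 − 18.5034 = -117.6936°.
θ = atan2( sin Δλ · cos φ₂ , cos φ₁ · sin φ₂ − sin φ₁ · cos φ₂ · cos Δλ )
  = atan2(-0.87817, 0.23597) = -74.959° → normalised to [0°, 360°): 285.041°.

285.0°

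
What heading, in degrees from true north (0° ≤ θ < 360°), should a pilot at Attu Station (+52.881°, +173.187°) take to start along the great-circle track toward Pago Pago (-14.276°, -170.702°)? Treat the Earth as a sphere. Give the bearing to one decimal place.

163.2°

Δλ = -170.702 − 173.187 = -343.889°; wrapped into (−180°, 180°]: 16.111°.
θ = atan2( sin Δλ · cos φ₂ , cos φ₁ · sin φ₂ − sin φ₁ · cos φ₂ · cos Δλ )
  = atan2(0.26893, -0.89122) = 163.209° → normalised to [0°, 360°): 163.209°.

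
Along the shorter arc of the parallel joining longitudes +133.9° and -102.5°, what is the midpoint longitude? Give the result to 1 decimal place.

-164.3°

Signed shortest Δλ from +133.9° to -102.5° is +123.6°.
Midpoint longitude = +133.9° + (+123.6°)/2 = +133.9° + 61.8° = +195.7°.
Normalise into (−180°, 180°]: -164.3°.
(The naïve average (+133.9 + -102.5)/2 = 15.7° is on the wrong side of the globe.)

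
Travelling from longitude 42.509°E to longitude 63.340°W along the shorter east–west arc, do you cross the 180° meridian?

No

Signed shortest Δλ = ((-63.340 − 42.509 + 180) mod 360) − 180 = -105.849°.
Going west by 105.849° from +42.509° reaches -63.340° without touching 180°.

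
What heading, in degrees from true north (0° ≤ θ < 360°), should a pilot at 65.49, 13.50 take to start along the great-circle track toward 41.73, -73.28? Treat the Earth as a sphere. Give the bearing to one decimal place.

287.7°

Δλ = -73.28 − 13.50 = -86.78°.
θ = atan2( sin Δλ · cos φ₂ , cos φ₁ · sin φ₂ − sin φ₁ · cos φ₂ · cos Δλ )
  = atan2(-0.74511, 0.23799) = -72.286° → normalised to [0°, 360°): 287.714°.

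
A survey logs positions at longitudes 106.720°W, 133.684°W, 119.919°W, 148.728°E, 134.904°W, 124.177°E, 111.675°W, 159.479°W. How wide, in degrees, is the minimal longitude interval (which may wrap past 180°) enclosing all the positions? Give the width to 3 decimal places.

129.103°

Sort the longitudes: -159.479°, -134.904°, -133.684°, -119.919°, -111.675°, -106.720°, +124.177°, +148.728°.
Eastward gaps between consecutive values (wrapping around): 24.575°, 1.220°, 13.765°, 8.244°, 4.955°, 230.897°, 24.551°, 51.793°.
Largest gap = 230.897° ⇒ minimal covering band is its complement: 360° − 230.897° = 129.103°.
Band runs from +124.177° eastward to -106.720°, crossing the antimeridian.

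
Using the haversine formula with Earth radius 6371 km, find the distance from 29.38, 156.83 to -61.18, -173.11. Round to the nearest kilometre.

10430 km

Δλ = -173.11 − 156.83 = -329.94°; wrapped into (−180°, 180°]: 30.06°.
Δφ = -61.18 − 29.38 = -90.56°.
a = sin²(Δφ/2) + cos φ₁ · cos φ₂ · sin²(Δλ/2) = 0.533136.
c = 2·atan2(√a, √(1−a)) = 1.63712 rad → d = 6371·c ≈ 10430.07 km.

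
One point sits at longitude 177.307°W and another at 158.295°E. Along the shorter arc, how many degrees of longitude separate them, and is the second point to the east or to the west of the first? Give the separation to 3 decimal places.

Raw difference: 158.295 − -177.307 = 335.602°.
Normalise into (−180°, 180°]: 335.602° − 360° = -24.398°.
Negative ⇒ the second point lies to the west; separation 24.398°.

24.398° west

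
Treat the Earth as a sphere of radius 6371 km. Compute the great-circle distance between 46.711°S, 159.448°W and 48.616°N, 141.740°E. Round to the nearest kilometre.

12025 km

Δλ = 141.740 − -159.448 = 301.188°; wrapped into (−180°, 180°]: -58.812°.
Δφ = 48.616 − -46.711 = 95.327°.
a = sin²(Δφ/2) + cos φ₁ · cos φ₂ · sin²(Δλ/2) = 0.655701.
c = 2·atan2(√a, √(1−a)) = 1.88746 rad → d = 6371·c ≈ 12025.03 km.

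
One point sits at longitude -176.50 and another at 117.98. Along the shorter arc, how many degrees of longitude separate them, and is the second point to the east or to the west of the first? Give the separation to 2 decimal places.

65.52° west

Raw difference: 117.98 − -176.50 = 294.48°.
Normalise into (−180°, 180°]: 294.48° − 360° = -65.52°.
Negative ⇒ the second point lies to the west; separation 65.52°.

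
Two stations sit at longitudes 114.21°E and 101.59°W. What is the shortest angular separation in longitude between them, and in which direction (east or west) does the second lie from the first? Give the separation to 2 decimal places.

Raw difference: -101.59 − 114.21 = -215.8°.
Normalise into (−180°, 180°]: -215.8° + 360° = 144.2°.
Positive ⇒ the second point lies to the east; separation 144.20°.

144.20° east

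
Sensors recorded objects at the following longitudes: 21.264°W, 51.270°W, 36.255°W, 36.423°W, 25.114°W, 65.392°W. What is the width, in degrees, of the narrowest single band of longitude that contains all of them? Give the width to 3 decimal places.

44.128°

Sort the longitudes: -65.392°, -51.270°, -36.423°, -36.255°, -25.114°, -21.264°.
Eastward gaps between consecutive values (wrapping around): 14.122°, 14.847°, 0.168°, 11.141°, 3.850°, 315.872°.
Largest gap = 315.872° ⇒ minimal covering band is its complement: 360° − 315.872° = 44.128°.
Band runs from -65.392° eastward to -21.264°.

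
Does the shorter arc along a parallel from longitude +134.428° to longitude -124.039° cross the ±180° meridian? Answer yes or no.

Yes

Naïve |-124.039 − 134.428| = 258.467° > 180°, so the shorter arc goes the other way round — across 180°.
Signed shortest Δλ = ((-124.039 − 134.428 + 180) mod 360) − 180 = 101.533°.
Going east by 101.533° from +134.428° passes through 180° before reaching -124.039°.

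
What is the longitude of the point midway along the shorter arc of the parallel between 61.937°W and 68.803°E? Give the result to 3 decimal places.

Signed shortest Δλ from -61.937° to +68.803° is +130.740°.
Midpoint longitude = -61.937° + (+130.740°)/2 = -61.937° + 65.370° = +3.433°.

3.433°E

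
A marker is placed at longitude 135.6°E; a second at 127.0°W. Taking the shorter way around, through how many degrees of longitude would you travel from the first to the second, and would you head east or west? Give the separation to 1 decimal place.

Raw difference: -127.0 − 135.6 = -262.6°.
Normalise into (−180°, 180°]: -262.6° + 360° = 97.4°.
Positive ⇒ the second point lies to the east; separation 97.4°.

97.4° east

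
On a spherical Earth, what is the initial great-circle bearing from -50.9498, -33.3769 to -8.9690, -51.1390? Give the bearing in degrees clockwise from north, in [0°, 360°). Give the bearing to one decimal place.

Δλ = -51.1390 − -33.3769 = -17.7621°.
θ = atan2( sin Δλ · cos φ₂ , cos φ₁ · sin φ₂ − sin φ₁ · cos φ₂ · cos Δλ )
  = atan2(-0.30134, 0.63232) = -25.481° → normalised to [0°, 360°): 334.519°.

334.5°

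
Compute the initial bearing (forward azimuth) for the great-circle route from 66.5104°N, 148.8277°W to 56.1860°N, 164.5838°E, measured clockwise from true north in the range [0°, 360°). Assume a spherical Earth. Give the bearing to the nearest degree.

267°

Δλ = 164.5838 − -148.8277 = 313.4115°; wrapped into (−180°, 180°]: -46.5885°.
θ = atan2( sin Δλ · cos φ₂ , cos φ₁ · sin φ₂ − sin φ₁ · cos φ₂ · cos Δλ )
  = atan2(-0.40426, -0.01959) = -92.774° → normalised to [0°, 360°): 267.226°.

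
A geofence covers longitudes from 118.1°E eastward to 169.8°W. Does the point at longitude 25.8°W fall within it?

Band width going east from +118.1° to -169.8°: ((-169.8 − 118.1) mod 360) = 72.1°.
Offset of -25.8° east of the west edge: ((-25.8 − 118.1) mod 360) = 216.1°.
216.1° > 72.1° ⇒ outside.

No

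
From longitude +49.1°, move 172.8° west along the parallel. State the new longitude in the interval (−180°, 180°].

Start at +49.1°; shift −172.8° → -123.7°.
-123.7° already lies in (−180°, 180°].

-123.7°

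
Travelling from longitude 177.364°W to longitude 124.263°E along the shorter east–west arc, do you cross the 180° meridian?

Yes

Naïve |124.263 − -177.364| = 301.627° > 180°, so the shorter arc goes the other way round — across 180°.
Signed shortest Δλ = ((124.263 − -177.364 + 180) mod 360) − 180 = -58.373°.
Going west by 58.373° from -177.364° passes through 180° before reaching +124.263°.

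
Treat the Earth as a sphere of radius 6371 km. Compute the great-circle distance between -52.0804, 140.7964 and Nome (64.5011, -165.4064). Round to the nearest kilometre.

Δλ = -165.4064 − 140.7964 = -306.2028°; wrapped into (−180°, 180°]: 53.7972°.
Δφ = 64.5011 − -52.0804 = 116.5815°.
a = sin²(Δφ/2) + cos φ₁ · cos φ₂ · sin²(Δλ/2) = 0.777885.
c = 2·atan2(√a, √(1−a)) = 2.16009 rad → d = 6371·c ≈ 13761.90 km.

13762 km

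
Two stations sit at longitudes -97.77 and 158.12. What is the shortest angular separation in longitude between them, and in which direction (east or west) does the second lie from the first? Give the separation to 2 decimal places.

104.11° west

Raw difference: 158.12 − -97.77 = 255.89°.
Normalise into (−180°, 180°]: 255.89° − 360° = -104.11°.
Negative ⇒ the second point lies to the west; separation 104.11°.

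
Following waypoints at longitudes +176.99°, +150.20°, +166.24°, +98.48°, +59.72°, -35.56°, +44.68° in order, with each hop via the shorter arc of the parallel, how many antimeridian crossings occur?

Leg 1: +176.99° → +150.20°, shortest Δλ = -26.79° (west) — does not cross 180°.
Leg 2: +150.20° → +166.24°, shortest Δλ = 16.04° (east) — does not cross 180°.
Leg 3: +166.24° → +98.48°, shortest Δλ = -67.76° (west) — does not cross 180°.
Leg 4: +98.48° → +59.72°, shortest Δλ = -38.76° (west) — does not cross 180°.
Leg 5: +59.72° → -35.56°, shortest Δλ = -95.28° (west) — does not cross 180°.
Leg 6: -35.56° → +44.68°, shortest Δλ = 80.24° (east) — does not cross 180°.
Total crossings: 0.

0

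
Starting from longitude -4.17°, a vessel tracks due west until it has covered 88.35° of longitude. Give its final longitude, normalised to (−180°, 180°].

Start at -4.17°; shift −88.35° → -92.52°.
-92.52° already lies in (−180°, 180°].

-92.52°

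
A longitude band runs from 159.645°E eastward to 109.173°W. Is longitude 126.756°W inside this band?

Band width going east from +159.645° to -109.173°: ((-109.173 − 159.645) mod 360) = 91.182°.
Offset of -126.756° east of the west edge: ((-126.756 − 159.645) mod 360) = 73.599°.
73.599° ≤ 91.182° ⇒ inside.

Yes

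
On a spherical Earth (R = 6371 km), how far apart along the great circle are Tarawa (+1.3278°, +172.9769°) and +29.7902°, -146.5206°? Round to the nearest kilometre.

Δλ = -146.5206 − 172.9769 = -319.4975°; wrapped into (−180°, 180°]: 40.5025°.
Δφ = 29.7902 − 1.3278 = 28.4624°.
a = sin²(Δφ/2) + cos φ₁ · cos φ₂ · sin²(Δλ/2) = 0.164385.
c = 2·atan2(√a, √(1−a)) = 0.83493 rad → d = 6371·c ≈ 5319.34 km.

5319 km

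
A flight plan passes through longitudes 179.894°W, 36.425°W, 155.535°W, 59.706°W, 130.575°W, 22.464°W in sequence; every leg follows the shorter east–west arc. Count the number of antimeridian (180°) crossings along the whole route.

Leg 1: -179.894° → -36.425°, shortest Δλ = 143.469° (east) — does not cross 180°.
Leg 2: -36.425° → -155.535°, shortest Δλ = -119.11° (west) — does not cross 180°.
Leg 3: -155.535° → -59.706°, shortest Δλ = 95.829° (east) — does not cross 180°.
Leg 4: -59.706° → -130.575°, shortest Δλ = -70.869° (west) — does not cross 180°.
Leg 5: -130.575° → -22.464°, shortest Δλ = 108.111° (east) — does not cross 180°.
Total crossings: 0.

0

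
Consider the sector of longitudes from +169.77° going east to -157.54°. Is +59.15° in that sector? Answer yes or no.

No

Band width going east from +169.77° to -157.54°: ((-157.54 − 169.77) mod 360) = 32.69°.
Offset of +59.15° east of the west edge: ((59.15 − 169.77) mod 360) = 249.38°.
249.38° > 32.69° ⇒ outside.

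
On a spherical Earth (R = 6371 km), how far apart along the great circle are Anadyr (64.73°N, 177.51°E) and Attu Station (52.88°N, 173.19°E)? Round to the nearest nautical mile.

Δλ = 173.19 − 177.51 = -4.32°.
Δφ = 52.88 − 64.73 = -11.85°.
a = sin²(Δφ/2) + cos φ₁ · cos φ₂ · sin²(Δλ/2) = 0.011022.
c = 2·atan2(√a, √(1−a)) = 0.21036 rad → d = 6371·c ≈ 1340.18 km ≈ 723.64 nmi.

724 nmi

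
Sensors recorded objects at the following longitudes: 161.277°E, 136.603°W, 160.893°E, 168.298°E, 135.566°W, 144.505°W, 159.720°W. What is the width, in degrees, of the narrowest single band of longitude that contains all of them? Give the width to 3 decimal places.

Sort the longitudes: -159.720°, -144.505°, -136.603°, -135.566°, +160.893°, +161.277°, +168.298°.
Eastward gaps between consecutive values (wrapping around): 15.215°, 7.902°, 1.037°, 296.459°, 0.384°, 7.021°, 31.982°.
Largest gap = 296.459° ⇒ minimal covering band is its complement: 360° − 296.459° = 63.541°.
Band runs from +160.893° eastward to -135.566°, crossing the antimeridian.

63.541°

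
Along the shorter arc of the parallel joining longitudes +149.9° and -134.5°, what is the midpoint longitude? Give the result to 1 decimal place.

Signed shortest Δλ from +149.9° to -134.5° is +75.6°.
Midpoint longitude = +149.9° + (+75.6°)/2 = +149.9° + 37.8° = +187.7°.
Normalise into (−180°, 180°]: -172.3°.
(The naïve average (+149.9 + -134.5)/2 = 7.7° is on the wrong side of the globe.)

-172.3°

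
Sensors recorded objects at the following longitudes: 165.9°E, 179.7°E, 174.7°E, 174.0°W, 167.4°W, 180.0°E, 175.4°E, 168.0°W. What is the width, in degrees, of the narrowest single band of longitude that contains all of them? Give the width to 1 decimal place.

26.7°

Sort the longitudes: -174.0°, -168.0°, -167.4°, +165.9°, +174.7°, +175.4°, +179.7°, +180.0°.
Eastward gaps between consecutive values (wrapping around): 6.0°, 0.6°, 333.3°, 8.8°, 0.7°, 4.3°, 0.3°, 6.0°.
Largest gap = 333.3° ⇒ minimal covering band is its complement: 360° − 333.3° = 26.7°.
Band runs from +165.9° eastward to -167.4°, crossing the antimeridian.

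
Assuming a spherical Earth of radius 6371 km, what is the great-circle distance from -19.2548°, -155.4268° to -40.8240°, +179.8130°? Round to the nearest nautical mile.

1813 nmi

Δλ = 179.8130 − -155.4268 = 335.2398°; wrapped into (−180°, 180°]: -24.7602°.
Δφ = -40.8240 − -19.2548 = -21.5692°.
a = sin²(Δφ/2) + cos φ₁ · cos φ₂ · sin²(Δλ/2) = 0.067850.
c = 2·atan2(√a, √(1−a)) = 0.52704 rad → d = 6371·c ≈ 3357.78 km ≈ 1813.05 nmi.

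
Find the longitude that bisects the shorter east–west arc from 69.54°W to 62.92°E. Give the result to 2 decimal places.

Signed shortest Δλ from -69.54° to +62.92° is +132.46°.
Midpoint longitude = -69.54° + (+132.46°)/2 = -69.54° + 66.23° = -3.31°.

3.31°W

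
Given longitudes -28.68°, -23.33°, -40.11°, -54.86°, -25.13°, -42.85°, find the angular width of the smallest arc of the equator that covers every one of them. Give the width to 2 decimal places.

31.53°

Sort the longitudes: -54.86°, -42.85°, -40.11°, -28.68°, -25.13°, -23.33°.
Eastward gaps between consecutive values (wrapping around): 12.01°, 2.74°, 11.43°, 3.55°, 1.80°, 328.47°.
Largest gap = 328.47° ⇒ minimal covering band is its complement: 360° − 328.47° = 31.53°.
Band runs from -54.86° eastward to -23.33°.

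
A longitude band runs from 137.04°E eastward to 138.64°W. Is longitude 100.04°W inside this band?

No

Band width going east from +137.04° to -138.64°: ((-138.64 − 137.04) mod 360) = 84.32°.
Offset of -100.04° east of the west edge: ((-100.04 − 137.04) mod 360) = 122.92°.
122.92° > 84.32° ⇒ outside.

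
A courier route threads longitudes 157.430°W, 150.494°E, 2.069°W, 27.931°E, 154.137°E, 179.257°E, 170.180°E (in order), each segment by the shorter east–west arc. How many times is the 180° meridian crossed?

Leg 1: -157.430° → +150.494°, shortest Δλ = -52.076° (west) — crosses 180°.
Leg 2: +150.494° → -2.069°, shortest Δλ = -152.563° (west) — does not cross 180°.
Leg 3: -2.069° → +27.931°, shortest Δλ = 30.0° (east) — does not cross 180°.
Leg 4: +27.931° → +154.137°, shortest Δλ = 126.206° (east) — does not cross 180°.
Leg 5: +154.137° → +179.257°, shortest Δλ = 25.12° (east) — does not cross 180°.
Leg 6: +179.257° → +170.180°, shortest Δλ = -9.077° (west) — does not cross 180°.
Total crossings: 1.

1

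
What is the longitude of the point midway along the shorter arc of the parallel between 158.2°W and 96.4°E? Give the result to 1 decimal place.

149.1°E

Signed shortest Δλ from -158.2° to +96.4° is -105.4°.
Midpoint longitude = -158.2° + (-105.4°)/2 = -158.2° − 52.7° = -210.9°.
Normalise into (−180°, 180°]: +149.1°.
(The naïve average (-158.2 + +96.4)/2 = -30.9° is on the wrong side of the globe.)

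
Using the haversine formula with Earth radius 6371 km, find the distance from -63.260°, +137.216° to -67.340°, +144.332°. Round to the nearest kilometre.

561 km

Δλ = 144.332 − 137.216 = 7.116°.
Δφ = -67.340 − -63.260 = -4.080°.
a = sin²(Δφ/2) + cos φ₁ · cos φ₂ · sin²(Δλ/2) = 0.001935.
c = 2·atan2(√a, √(1−a)) = 0.08800 rad → d = 6371·c ≈ 560.65 km.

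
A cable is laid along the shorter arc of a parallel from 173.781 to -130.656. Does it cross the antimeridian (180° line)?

Naïve |-130.656 − 173.781| = 304.437° > 180°, so the shorter arc goes the other way round — across 180°.
Signed shortest Δλ = ((-130.656 − 173.781 + 180) mod 360) − 180 = 55.563°.
Going east by 55.563° from +173.781° passes through 180° before reaching -130.656°.

Yes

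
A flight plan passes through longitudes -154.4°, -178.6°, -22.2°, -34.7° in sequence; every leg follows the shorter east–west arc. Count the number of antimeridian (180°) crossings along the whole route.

Leg 1: -154.4° → -178.6°, shortest Δλ = -24.2° (west) — does not cross 180°.
Leg 2: -178.6° → -22.2°, shortest Δλ = 156.4° (east) — does not cross 180°.
Leg 3: -22.2° → -34.7°, shortest Δλ = -12.5° (west) — does not cross 180°.
Total crossings: 0.

0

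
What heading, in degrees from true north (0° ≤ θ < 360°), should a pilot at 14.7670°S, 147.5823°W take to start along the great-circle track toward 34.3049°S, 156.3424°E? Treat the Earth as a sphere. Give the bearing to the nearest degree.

238°

Δλ = 156.3424 − -147.5823 = 303.9247°; wrapped into (−180°, 180°]: -56.0753°.
θ = atan2( sin Δλ · cos φ₂ , cos φ₁ · sin φ₂ − sin φ₁ · cos φ₂ · cos Δλ )
  = atan2(-0.68543, -0.42747) = -121.950° → normalised to [0°, 360°): 238.050°.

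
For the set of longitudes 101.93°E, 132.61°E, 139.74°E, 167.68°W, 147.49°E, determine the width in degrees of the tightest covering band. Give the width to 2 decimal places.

Sort the longitudes: -167.68°, +101.93°, +132.61°, +139.74°, +147.49°.
Eastward gaps between consecutive values (wrapping around): 269.61°, 30.68°, 7.13°, 7.75°, 44.83°.
Largest gap = 269.61° ⇒ minimal covering band is its complement: 360° − 269.61° = 90.39°.
Band runs from +101.93° eastward to -167.68°, crossing the antimeridian.

90.39°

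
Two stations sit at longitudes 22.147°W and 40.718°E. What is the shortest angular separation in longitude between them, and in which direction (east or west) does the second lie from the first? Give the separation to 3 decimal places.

62.865° east

Raw difference: 40.718 − -22.147 = 62.865°.
Normalise into (−180°, 180°]: 62.865° stays 62.865°.
Positive ⇒ the second point lies to the east; separation 62.865°.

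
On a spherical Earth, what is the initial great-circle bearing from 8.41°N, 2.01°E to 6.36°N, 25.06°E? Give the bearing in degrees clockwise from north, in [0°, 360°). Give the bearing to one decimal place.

Δλ = 25.06 − 2.01 = 23.05°.
θ = atan2( sin Δλ · cos φ₂ , cos φ₁ · sin φ₂ − sin φ₁ · cos φ₂ · cos Δλ )
  = atan2(0.38912, -0.02417) = 93.554° → normalised to [0°, 360°): 93.554°.

93.6°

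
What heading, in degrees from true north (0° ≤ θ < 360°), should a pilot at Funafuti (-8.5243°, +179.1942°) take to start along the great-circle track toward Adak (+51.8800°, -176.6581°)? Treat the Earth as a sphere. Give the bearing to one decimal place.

Δλ = -176.6581 − 179.1942 = -355.8523°; wrapped into (−180°, 180°]: 4.1477°.
θ = atan2( sin Δλ · cos φ₂ , cos φ₁ · sin φ₂ − sin φ₁ · cos φ₂ · cos Δλ )
  = atan2(0.04465, 0.86929) = 2.940° → normalised to [0°, 360°): 2.940°.

2.9°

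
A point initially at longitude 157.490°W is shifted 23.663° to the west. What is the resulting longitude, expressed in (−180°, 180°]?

178.847°E

Start at -157.490°; shift −23.663° → -181.153°.
-181.153° lies outside (−180°, 180°]; add 360° → +178.847°.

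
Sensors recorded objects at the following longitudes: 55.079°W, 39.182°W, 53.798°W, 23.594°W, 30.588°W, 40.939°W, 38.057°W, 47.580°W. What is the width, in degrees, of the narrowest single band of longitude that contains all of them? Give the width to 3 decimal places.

Sort the longitudes: -55.079°, -53.798°, -47.580°, -40.939°, -39.182°, -38.057°, -30.588°, -23.594°.
Eastward gaps between consecutive values (wrapping around): 1.281°, 6.218°, 6.641°, 1.757°, 1.125°, 7.469°, 6.994°, 328.515°.
Largest gap = 328.515° ⇒ minimal covering band is its complement: 360° − 328.515° = 31.485°.
Band runs from -55.079° eastward to -23.594°.

31.485°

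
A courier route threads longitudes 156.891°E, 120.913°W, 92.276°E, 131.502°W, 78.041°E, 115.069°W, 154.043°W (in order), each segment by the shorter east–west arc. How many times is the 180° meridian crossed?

5

Leg 1: +156.891° → -120.913°, shortest Δλ = 82.196° (east) — crosses 180°.
Leg 2: -120.913° → +92.276°, shortest Δλ = -146.811° (west) — crosses 180°.
Leg 3: +92.276° → -131.502°, shortest Δλ = 136.222° (east) — crosses 180°.
Leg 4: -131.502° → +78.041°, shortest Δλ = -150.457° (west) — crosses 180°.
Leg 5: +78.041° → -115.069°, shortest Δλ = 166.89° (east) — crosses 180°.
Leg 6: -115.069° → -154.043°, shortest Δλ = -38.974° (west) — does not cross 180°.
Total crossings: 5.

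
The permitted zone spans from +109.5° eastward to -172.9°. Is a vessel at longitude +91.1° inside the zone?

Band width going east from +109.5° to -172.9°: ((-172.9 − 109.5) mod 360) = 77.6°.
Offset of +91.1° east of the west edge: ((91.1 − 109.5) mod 360) = 341.6°.
341.6° > 77.6° ⇒ outside.

No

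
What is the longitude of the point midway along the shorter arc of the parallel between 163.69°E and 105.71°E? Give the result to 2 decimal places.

Signed shortest Δλ from +163.69° to +105.71° is -57.98°.
Midpoint longitude = +163.69° + (-57.98°)/2 = +163.69° − 28.99° = +134.70°.

134.70°E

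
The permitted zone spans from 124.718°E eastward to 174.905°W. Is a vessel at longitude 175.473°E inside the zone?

Yes

Band width going east from +124.718° to -174.905°: ((-174.905 − 124.718) mod 360) = 60.377°.
Offset of +175.473° east of the west edge: ((175.473 − 124.718) mod 360) = 50.755°.
50.755° ≤ 60.377° ⇒ inside.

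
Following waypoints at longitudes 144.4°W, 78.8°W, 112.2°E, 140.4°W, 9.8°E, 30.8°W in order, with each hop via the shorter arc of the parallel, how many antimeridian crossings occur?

Leg 1: -144.4° → -78.8°, shortest Δλ = 65.6° (east) — does not cross 180°.
Leg 2: -78.8° → +112.2°, shortest Δλ = -169.0° (west) — crosses 180°.
Leg 3: +112.2° → -140.4°, shortest Δλ = 107.4° (east) — crosses 180°.
Leg 4: -140.4° → +9.8°, shortest Δλ = 150.2° (east) — does not cross 180°.
Leg 5: +9.8° → -30.8°, shortest Δλ = -40.6° (west) — does not cross 180°.
Total crossings: 2.

2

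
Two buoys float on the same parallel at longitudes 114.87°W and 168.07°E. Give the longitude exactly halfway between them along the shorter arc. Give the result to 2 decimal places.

Signed shortest Δλ from -114.87° to +168.07° is -77.06°.
Midpoint longitude = -114.87° + (-77.06°)/2 = -114.87° − 38.53° = -153.40°.
(The naïve average (-114.87 + +168.07)/2 = 26.6° is on the wrong side of the globe.)

153.40°W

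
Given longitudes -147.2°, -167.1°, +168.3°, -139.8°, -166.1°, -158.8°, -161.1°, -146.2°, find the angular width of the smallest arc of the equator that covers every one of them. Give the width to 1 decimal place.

51.9°

Sort the longitudes: -167.1°, -166.1°, -161.1°, -158.8°, -147.2°, -146.2°, -139.8°, +168.3°.
Eastward gaps between consecutive values (wrapping around): 1.0°, 5.0°, 2.3°, 11.6°, 1.0°, 6.4°, 308.1°, 24.6°.
Largest gap = 308.1° ⇒ minimal covering band is its complement: 360° − 308.1° = 51.9°.
Band runs from +168.3° eastward to -139.8°, crossing the antimeridian.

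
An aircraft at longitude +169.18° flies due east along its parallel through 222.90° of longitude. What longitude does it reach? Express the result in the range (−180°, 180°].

+32.08°

Start at +169.18°; shift +222.90° → +392.08°.
+392.08° lies outside (−180°, 180°]; subtract 360° → +32.08°.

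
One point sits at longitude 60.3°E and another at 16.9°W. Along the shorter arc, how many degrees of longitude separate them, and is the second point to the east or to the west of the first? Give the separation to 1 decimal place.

77.2° west

Raw difference: -16.9 − 60.3 = -77.2°.
Normalise into (−180°, 180°]: -77.2° stays -77.2°.
Negative ⇒ the second point lies to the west; separation 77.2°.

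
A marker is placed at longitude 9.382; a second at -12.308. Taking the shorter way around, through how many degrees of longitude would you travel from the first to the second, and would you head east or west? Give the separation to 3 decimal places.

21.690° west

Raw difference: -12.308 − 9.382 = -21.69°.
Normalise into (−180°, 180°]: -21.69° stays -21.69°.
Negative ⇒ the second point lies to the west; separation 21.690°.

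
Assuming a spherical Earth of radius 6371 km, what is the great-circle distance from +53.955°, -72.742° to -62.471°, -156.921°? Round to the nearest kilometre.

Δλ = -156.921 − -72.742 = -84.179°.
Δφ = -62.471 − 53.955 = -116.426°.
a = sin²(Δφ/2) + cos φ₁ · cos φ₂ · sin²(Δλ/2) = 0.844712.
c = 2·atan2(√a, √(1−a)) = 2.33149 rad → d = 6371·c ≈ 14853.93 km.

14854 km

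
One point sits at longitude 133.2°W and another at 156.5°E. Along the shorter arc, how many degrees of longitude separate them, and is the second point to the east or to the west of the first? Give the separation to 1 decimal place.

Raw difference: 156.5 − -133.2 = 289.7°.
Normalise into (−180°, 180°]: 289.7° − 360° = -70.3°.
Negative ⇒ the second point lies to the west; separation 70.3°.

70.3° west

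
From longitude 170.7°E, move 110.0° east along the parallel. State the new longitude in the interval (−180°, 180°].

Start at +170.7°; shift +110.0° → +280.7°.
+280.7° lies outside (−180°, 180°]; subtract 360° → -79.3°.

79.3°W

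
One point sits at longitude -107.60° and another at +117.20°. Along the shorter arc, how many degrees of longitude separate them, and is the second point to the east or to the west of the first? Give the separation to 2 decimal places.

135.20° west

Raw difference: 117.20 − -107.60 = 224.8°.
Normalise into (−180°, 180°]: 224.8° − 360° = -135.2°.
Negative ⇒ the second point lies to the west; separation 135.20°.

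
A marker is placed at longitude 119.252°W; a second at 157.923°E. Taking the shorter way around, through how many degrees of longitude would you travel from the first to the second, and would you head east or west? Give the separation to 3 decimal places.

82.825° west

Raw difference: 157.923 − -119.252 = 277.175°.
Normalise into (−180°, 180°]: 277.175° − 360° = -82.825°.
Negative ⇒ the second point lies to the west; separation 82.825°.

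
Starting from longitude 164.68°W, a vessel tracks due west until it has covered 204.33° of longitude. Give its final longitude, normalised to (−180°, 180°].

Start at -164.68°; shift −204.33° → -369.01°.
-369.01° lies outside (−180°, 180°]; add 360° → -9.01°.

9.01°W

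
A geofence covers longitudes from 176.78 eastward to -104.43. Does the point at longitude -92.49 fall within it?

No

Band width going east from +176.78° to -104.43°: ((-104.43 − 176.78) mod 360) = 78.79°.
Offset of -92.49° east of the west edge: ((-92.49 − 176.78) mod 360) = 90.73°.
90.73° > 78.79° ⇒ outside.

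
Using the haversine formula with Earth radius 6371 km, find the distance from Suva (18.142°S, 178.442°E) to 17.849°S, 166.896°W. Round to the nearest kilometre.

1551 km

Δλ = -166.896 − 178.442 = -345.338°; wrapped into (−180°, 180°]: 14.662°.
Δφ = -17.849 − -18.142 = 0.293°.
a = sin²(Δφ/2) + cos φ₁ · cos φ₂ · sin²(Δλ/2) = 0.014734.
c = 2·atan2(√a, √(1−a)) = 0.24337 rad → d = 6371·c ≈ 1550.52 km.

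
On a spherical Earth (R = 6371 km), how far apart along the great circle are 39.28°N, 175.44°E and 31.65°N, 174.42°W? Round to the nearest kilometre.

Δλ = -174.42 − 175.44 = -349.86°; wrapped into (−180°, 180°]: 10.14°.
Δφ = 31.65 − 39.28 = -7.63°.
a = sin²(Δφ/2) + cos φ₁ · cos φ₂ · sin²(Δλ/2) = 0.009573.
c = 2·atan2(√a, √(1−a)) = 0.19600 rad → d = 6371·c ≈ 1248.70 km.

1249 km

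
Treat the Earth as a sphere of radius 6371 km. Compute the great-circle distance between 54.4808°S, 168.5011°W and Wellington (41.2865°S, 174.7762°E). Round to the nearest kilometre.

Δλ = 174.7762 − -168.5011 = 343.2773°; wrapped into (−180°, 180°]: -16.7227°.
Δφ = -41.2865 − -54.4808 = 13.1943°.
a = sin²(Δφ/2) + cos φ₁ · cos φ₂ · sin²(Δλ/2) = 0.022430.
c = 2·atan2(√a, √(1−a)) = 0.30067 rad → d = 6371·c ≈ 1915.55 km.

1916 km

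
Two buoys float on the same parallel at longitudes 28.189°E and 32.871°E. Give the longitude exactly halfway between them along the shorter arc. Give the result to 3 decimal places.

30.530°E

Signed shortest Δλ from +28.189° to +32.871° is +4.682°.
Midpoint longitude = +28.189° + (+4.682°)/2 = +28.189° + 2.341° = +30.530°.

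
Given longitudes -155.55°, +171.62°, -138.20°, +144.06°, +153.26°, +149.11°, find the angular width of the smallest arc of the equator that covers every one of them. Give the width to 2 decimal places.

Sort the longitudes: -155.55°, -138.20°, +144.06°, +149.11°, +153.26°, +171.62°.
Eastward gaps between consecutive values (wrapping around): 17.35°, 282.26°, 5.05°, 4.15°, 18.36°, 32.83°.
Largest gap = 282.26° ⇒ minimal covering band is its complement: 360° − 282.26° = 77.74°.
Band runs from +144.06° eastward to -138.20°, crossing the antimeridian.

77.74°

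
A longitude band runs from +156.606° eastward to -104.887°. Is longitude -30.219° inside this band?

No

Band width going east from +156.606° to -104.887°: ((-104.887 − 156.606) mod 360) = 98.507°.
Offset of -30.219° east of the west edge: ((-30.219 − 156.606) mod 360) = 173.175°.
173.175° > 98.507° ⇒ outside.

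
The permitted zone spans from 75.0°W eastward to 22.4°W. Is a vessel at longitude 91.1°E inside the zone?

No

Band width going east from -75.0° to -22.4°: ((-22.4 − -75.0) mod 360) = 52.6°.
Offset of +91.1° east of the west edge: ((91.1 − -75.0) mod 360) = 166.1°.
166.1° > 52.6° ⇒ outside.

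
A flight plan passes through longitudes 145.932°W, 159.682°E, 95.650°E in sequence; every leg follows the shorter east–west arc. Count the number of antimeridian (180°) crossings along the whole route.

Leg 1: -145.932° → +159.682°, shortest Δλ = -54.386° (west) — crosses 180°.
Leg 2: +159.682° → +95.650°, shortest Δλ = -64.032° (west) — does not cross 180°.
Total crossings: 1.

1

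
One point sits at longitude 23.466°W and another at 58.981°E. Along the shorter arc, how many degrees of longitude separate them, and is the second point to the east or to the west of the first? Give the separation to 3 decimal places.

82.447° east

Raw difference: 58.981 − -23.466 = 82.447°.
Normalise into (−180°, 180°]: 82.447° stays 82.447°.
Positive ⇒ the second point lies to the east; separation 82.447°.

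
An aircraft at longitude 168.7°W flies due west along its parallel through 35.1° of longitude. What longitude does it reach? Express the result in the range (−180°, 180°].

Start at -168.7°; shift −35.1° → -203.8°.
-203.8° lies outside (−180°, 180°]; add 360° → +156.2°.

156.2°E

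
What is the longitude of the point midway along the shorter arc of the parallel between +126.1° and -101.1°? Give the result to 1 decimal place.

-167.5°

Signed shortest Δλ from +126.1° to -101.1° is +132.8°.
Midpoint longitude = +126.1° + (+132.8°)/2 = +126.1° + 66.4° = +192.5°.
Normalise into (−180°, 180°]: -167.5°.
(The naïve average (+126.1 + -101.1)/2 = 12.5° is on the wrong side of the globe.)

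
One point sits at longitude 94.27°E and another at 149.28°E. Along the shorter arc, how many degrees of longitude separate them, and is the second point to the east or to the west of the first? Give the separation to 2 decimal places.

Raw difference: 149.28 − 94.27 = 55.01°.
Normalise into (−180°, 180°]: 55.01° stays 55.01°.
Positive ⇒ the second point lies to the east; separation 55.01°.

55.01° east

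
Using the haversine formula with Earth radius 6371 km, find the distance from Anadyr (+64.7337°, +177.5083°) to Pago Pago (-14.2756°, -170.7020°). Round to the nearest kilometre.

8842 km

Δλ = -170.7020 − 177.5083 = -348.2103°; wrapped into (−180°, 180°]: 11.7897°.
Δφ = -14.2756 − 64.7337 = -79.0093°.
a = sin²(Δφ/2) + cos φ₁ · cos φ₂ · sin²(Δλ/2) = 0.409038.
c = 2·atan2(√a, √(1−a)) = 1.38785 rad → d = 6371·c ≈ 8842.02 km.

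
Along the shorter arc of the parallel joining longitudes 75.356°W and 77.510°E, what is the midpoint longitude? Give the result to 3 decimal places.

Signed shortest Δλ from -75.356° to +77.510° is +152.866°.
Midpoint longitude = -75.356° + (+152.866°)/2 = -75.356° + 76.433° = +1.077°.

1.077°E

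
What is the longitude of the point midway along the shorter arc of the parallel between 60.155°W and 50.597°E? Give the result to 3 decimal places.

4.779°W

Signed shortest Δλ from -60.155° to +50.597° is +110.752°.
Midpoint longitude = -60.155° + (+110.752°)/2 = -60.155° + 55.376° = -4.779°.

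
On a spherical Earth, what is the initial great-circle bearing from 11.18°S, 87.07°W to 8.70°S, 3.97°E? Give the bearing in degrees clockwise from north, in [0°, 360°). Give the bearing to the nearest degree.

99°

Δλ = 3.97 − -87.07 = 91.04°.
θ = atan2( sin Δλ · cos φ₂ , cos φ₁ · sin φ₂ − sin φ₁ · cos φ₂ · cos Δλ )
  = atan2(0.98833, -0.15187) = 98.736° → normalised to [0°, 360°): 98.736°.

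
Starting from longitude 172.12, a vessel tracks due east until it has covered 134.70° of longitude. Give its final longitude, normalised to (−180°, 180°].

-53.18°

Start at +172.12°; shift +134.70° → +306.82°.
+306.82° lies outside (−180°, 180°]; subtract 360° → -53.18°.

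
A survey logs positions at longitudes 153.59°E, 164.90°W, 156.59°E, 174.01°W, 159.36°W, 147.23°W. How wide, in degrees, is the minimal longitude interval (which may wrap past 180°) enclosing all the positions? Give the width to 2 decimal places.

Sort the longitudes: -174.01°, -164.90°, -159.36°, -147.23°, +153.59°, +156.59°.
Eastward gaps between consecutive values (wrapping around): 9.11°, 5.54°, 12.13°, 300.82°, 3.00°, 29.40°.
Largest gap = 300.82° ⇒ minimal covering band is its complement: 360° − 300.82° = 59.18°.
Band runs from +153.59° eastward to -147.23°, crossing the antimeridian.

59.18°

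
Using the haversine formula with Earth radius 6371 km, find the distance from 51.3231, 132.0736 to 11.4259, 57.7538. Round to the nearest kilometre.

7931 km

Δλ = 57.7538 − 132.0736 = -74.3198°.
Δφ = 11.4259 − 51.3231 = -39.8972°.
a = sin²(Δφ/2) + cos φ₁ · cos φ₂ · sin²(Δλ/2) = 0.339898.
c = 2·atan2(√a, √(1−a)) = 1.24485 rad → d = 6371·c ≈ 7930.95 km.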